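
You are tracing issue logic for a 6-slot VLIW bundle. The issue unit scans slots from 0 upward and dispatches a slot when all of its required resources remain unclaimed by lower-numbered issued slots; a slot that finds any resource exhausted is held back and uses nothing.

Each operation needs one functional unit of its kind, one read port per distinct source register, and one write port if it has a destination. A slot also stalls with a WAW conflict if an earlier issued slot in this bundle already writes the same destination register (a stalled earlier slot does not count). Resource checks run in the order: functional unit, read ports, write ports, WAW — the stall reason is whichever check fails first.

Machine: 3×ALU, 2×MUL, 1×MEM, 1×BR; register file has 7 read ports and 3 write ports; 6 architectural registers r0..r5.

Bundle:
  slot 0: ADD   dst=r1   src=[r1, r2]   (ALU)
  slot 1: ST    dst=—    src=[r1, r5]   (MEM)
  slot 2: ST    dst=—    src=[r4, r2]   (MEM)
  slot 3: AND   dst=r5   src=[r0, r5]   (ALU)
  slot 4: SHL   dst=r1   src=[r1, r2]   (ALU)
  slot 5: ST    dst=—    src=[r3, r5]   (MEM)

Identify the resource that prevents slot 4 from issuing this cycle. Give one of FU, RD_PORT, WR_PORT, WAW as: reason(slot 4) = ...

(0) want 1×ALU +2rd +1wr — yes → AL2|MU2|ME1|BR1|rd5|wr2
(1) want 1×MEM +2rd +0wr — yes → AL2|MU2|ME0|BR1|rd3|wr2
(2) want 1×MEM +2rd +0wr — FU → AL2|MU2|ME0|BR1|rd3|wr2
(3) want 1×ALU +2rd +1wr — yes → AL1|MU2|ME0|BR1|rd1|wr1
(4) want 1×ALU +2rd +1wr — RD_PORT → AL1|MU2|ME0|BR1|rd1|wr1
(5) want 1×MEM +2rd +0wr — FU → AL1|MU2|ME0|BR1|rd1|wr1

reason(slot 4) = RD_PORT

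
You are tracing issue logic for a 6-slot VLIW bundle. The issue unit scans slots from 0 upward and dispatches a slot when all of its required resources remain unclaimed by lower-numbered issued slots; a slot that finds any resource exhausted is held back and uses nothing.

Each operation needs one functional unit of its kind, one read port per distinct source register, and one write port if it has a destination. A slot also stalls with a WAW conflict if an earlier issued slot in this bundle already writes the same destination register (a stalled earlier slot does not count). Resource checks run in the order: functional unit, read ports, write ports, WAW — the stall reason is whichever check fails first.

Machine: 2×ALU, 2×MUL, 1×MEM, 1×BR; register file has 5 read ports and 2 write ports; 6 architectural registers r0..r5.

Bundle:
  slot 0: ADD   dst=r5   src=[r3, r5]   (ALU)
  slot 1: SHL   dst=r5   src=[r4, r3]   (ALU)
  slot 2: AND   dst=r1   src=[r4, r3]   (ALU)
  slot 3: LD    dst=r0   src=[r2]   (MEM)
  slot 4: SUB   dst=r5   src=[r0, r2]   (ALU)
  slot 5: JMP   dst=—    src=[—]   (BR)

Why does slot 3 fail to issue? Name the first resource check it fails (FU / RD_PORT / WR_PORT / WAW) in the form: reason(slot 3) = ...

(0) want 1×ALU +2rd +1wr — yes → AL1|MU2|ME1|BR1|rd3|wr1
(1) want 1×ALU +2rd +1wr — WAW → AL1|MU2|ME1|BR1|rd3|wr1
(2) want 1×ALU +2rd +1wr — yes → AL0|MU2|ME1|BR1|rd1|wr0
(3) want 1×MEM +1rd +1wr — WR_PORT → AL0|MU2|ME1|BR1|rd1|wr0
(4) want 1×ALU +2rd +1wr — FU → AL0|MU2|ME1|BR1|rd1|wr0
(5) want 1×BR +0rd +0wr — yes → AL0|MU2|ME1|BR0|rd1|wr0

reason(slot 3) = WR_PORT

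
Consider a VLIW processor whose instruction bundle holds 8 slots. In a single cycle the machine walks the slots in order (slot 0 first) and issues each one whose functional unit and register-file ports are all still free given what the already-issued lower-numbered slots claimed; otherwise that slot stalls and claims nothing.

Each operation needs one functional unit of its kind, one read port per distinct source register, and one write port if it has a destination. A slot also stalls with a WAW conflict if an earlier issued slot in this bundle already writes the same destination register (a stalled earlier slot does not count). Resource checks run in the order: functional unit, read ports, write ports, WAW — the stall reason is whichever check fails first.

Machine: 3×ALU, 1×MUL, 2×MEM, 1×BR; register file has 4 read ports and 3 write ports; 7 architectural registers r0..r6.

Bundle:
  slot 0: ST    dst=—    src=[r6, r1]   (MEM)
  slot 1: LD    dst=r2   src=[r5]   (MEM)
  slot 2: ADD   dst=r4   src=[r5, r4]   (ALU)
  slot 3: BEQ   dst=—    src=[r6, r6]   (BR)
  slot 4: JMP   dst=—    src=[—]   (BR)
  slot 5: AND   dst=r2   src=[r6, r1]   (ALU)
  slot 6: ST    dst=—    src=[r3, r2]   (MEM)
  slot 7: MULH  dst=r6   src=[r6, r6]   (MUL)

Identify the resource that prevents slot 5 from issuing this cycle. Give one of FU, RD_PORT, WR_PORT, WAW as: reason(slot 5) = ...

reason(slot 5) = RD_PORT

slot 0 (MEM): ISSUE — free A3,Mu1,Ld1,B1 rp2 wp3
slot 1 (MEM): ISSUE — free A3,Mu1,Ld0,B1 rp1 wp2
slot 2 (ALU): stall RD_PORT — free A3,Mu1,Ld0,B1 rp1 wp2
slot 3 (BR): ISSUE — free A3,Mu1,Ld0,B0 rp0 wp2
slot 4 (BR): stall FU — free A3,Mu1,Ld0,B0 rp0 wp2
slot 5 (ALU): stall RD_PORT — free A3,Mu1,Ld0,B0 rp0 wp2
slot 6 (MEM): stall FU — free A3,Mu1,Ld0,B0 rp0 wp2
slot 7 (MUL): stall RD_PORT — free A3,Mu1,Ld0,B0 rp0 wp2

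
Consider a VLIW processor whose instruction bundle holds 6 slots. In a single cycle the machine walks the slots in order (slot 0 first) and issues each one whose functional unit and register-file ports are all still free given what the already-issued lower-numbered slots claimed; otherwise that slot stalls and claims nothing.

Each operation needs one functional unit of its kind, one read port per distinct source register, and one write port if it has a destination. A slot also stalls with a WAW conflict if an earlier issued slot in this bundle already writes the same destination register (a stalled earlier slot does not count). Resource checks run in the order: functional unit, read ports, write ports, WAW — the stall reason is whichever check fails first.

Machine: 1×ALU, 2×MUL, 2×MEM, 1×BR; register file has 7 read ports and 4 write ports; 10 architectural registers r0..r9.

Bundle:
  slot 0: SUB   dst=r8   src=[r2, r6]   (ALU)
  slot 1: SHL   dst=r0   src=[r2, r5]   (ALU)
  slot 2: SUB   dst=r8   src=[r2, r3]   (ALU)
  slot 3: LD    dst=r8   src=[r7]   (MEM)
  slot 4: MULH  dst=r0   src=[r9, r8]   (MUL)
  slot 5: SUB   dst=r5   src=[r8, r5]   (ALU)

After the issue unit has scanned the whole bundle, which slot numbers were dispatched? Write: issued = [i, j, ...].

slot 0 (ALU): ISSUE — free A0,Mu2,Ld2,B1 rp5 wp3
slot 1 (ALU): stall FU — free A0,Mu2,Ld2,B1 rp5 wp3
slot 2 (ALU): stall FU — free A0,Mu2,Ld2,B1 rp5 wp3
slot 3 (MEM): stall WAW — free A0,Mu2,Ld2,B1 rp5 wp3
slot 4 (MUL): ISSUE — free A0,Mu1,Ld2,B1 rp3 wp2
slot 5 (ALU): stall FU — free A0,Mu1,Ld2,B1 rp3 wp2

issued = [0, 4]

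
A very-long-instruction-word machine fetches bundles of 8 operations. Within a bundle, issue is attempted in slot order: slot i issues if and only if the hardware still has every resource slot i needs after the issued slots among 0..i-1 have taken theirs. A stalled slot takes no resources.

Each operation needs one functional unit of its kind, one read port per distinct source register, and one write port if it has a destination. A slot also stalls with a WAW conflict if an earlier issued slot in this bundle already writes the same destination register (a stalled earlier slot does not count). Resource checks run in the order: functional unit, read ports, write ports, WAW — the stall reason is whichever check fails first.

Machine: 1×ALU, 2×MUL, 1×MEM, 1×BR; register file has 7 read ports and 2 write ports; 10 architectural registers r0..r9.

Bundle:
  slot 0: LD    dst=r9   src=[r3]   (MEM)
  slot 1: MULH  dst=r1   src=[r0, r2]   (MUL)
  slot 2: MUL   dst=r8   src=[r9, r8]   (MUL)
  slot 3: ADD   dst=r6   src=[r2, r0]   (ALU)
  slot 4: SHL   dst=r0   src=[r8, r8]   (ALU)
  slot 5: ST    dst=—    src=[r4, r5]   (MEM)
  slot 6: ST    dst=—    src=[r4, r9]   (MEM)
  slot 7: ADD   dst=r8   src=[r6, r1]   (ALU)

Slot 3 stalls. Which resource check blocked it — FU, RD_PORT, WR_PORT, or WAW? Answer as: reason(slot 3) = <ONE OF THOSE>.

#0 MEM src=r3 dispatched  <A:1 Mu:2 Ld:0 B:1 rd:6 wr:1>
#1 MUL src=r0,r2 dispatched  <A:1 Mu:1 Ld:0 B:1 rd:4 wr:0>
#2 MUL src=r9,r8 held:WR_PORT  <A:1 Mu:1 Ld:0 B:1 rd:4 wr:0>
#3 ALU src=r2,r0 held:WR_PORT  <A:1 Mu:1 Ld:0 B:1 rd:4 wr:0>
#4 ALU src=r8,r8 held:WR_PORT  <A:1 Mu:1 Ld:0 B:1 rd:4 wr:0>
#5 MEM src=r4,r5 held:FU  <A:1 Mu:1 Ld:0 B:1 rd:4 wr:0>
#6 MEM src=r4,r9 held:FU  <A:1 Mu:1 Ld:0 B:1 rd:4 wr:0>
#7 ALU src=r6,r1 held:WR_PORT  <A:1 Mu:1 Ld:0 B:1 rd:4 wr:0>

reason(slot 3) = WR_PORT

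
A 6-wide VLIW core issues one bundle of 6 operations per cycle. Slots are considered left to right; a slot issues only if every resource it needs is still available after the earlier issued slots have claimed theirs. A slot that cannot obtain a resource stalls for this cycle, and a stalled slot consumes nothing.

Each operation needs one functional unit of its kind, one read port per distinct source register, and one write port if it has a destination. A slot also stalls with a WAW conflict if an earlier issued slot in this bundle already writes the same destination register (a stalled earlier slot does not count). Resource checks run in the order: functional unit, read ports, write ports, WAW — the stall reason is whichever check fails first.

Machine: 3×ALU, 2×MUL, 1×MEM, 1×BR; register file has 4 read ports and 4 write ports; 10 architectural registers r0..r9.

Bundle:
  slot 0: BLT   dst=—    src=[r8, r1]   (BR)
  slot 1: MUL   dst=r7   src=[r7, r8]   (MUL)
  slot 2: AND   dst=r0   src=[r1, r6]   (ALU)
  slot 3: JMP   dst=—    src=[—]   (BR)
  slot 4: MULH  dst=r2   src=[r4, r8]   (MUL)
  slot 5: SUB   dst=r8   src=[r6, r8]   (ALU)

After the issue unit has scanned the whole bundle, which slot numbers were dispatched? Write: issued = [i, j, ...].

slot 0 (BR): ISSUE — free A3,Mu2,Ld1,B0 rp2 wp4
slot 1 (MUL): ISSUE — free A3,Mu1,Ld1,B0 rp0 wp3
slot 2 (ALU): stall RD_PORT — free A3,Mu1,Ld1,B0 rp0 wp3
slot 3 (BR): stall FU — free A3,Mu1,Ld1,B0 rp0 wp3
slot 4 (MUL): stall RD_PORT — free A3,Mu1,Ld1,B0 rp0 wp3
slot 5 (ALU): stall RD_PORT — free A3,Mu1,Ld1,B0 rp0 wp3

issued = [0, 1]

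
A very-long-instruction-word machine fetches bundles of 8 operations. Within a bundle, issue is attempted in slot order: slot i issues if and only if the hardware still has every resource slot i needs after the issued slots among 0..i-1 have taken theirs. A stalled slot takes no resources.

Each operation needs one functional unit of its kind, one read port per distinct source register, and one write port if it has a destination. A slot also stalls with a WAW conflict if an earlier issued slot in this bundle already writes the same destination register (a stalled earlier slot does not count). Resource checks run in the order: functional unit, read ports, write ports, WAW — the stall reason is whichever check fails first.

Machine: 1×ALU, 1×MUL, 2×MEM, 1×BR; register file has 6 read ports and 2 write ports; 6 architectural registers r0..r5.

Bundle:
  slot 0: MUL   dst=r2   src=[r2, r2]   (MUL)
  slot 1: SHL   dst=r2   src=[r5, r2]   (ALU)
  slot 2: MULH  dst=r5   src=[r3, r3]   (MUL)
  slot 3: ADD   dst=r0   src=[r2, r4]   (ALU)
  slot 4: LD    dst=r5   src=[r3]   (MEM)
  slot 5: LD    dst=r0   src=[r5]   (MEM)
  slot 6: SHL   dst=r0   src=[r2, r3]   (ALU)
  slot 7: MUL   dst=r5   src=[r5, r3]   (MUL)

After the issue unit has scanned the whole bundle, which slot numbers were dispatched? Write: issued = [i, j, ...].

(0) want 1×MUL +1rd +1wr — yes → AL1|MU0|ME2|BR1|rd5|wr1
(1) want 1×ALU +2rd +1wr — WAW → AL1|MU0|ME2|BR1|rd5|wr1
(2) want 1×MUL +1rd +1wr — FU → AL1|MU0|ME2|BR1|rd5|wr1
(3) want 1×ALU +2rd +1wr — yes → AL0|MU0|ME2|BR1|rd3|wr0
(4) want 1×MEM +1rd +1wr — WR_PORT → AL0|MU0|ME2|BR1|rd3|wr0
(5) want 1×MEM +1rd +1wr — WR_PORT → AL0|MU0|ME2|BR1|rd3|wr0
(6) want 1×ALU +2rd +1wr — FU → AL0|MU0|ME2|BR1|rd3|wr0
(7) want 1×MUL +2rd +1wr — FU → AL0|MU0|ME2|BR1|rd3|wr0

issued = [0, 3]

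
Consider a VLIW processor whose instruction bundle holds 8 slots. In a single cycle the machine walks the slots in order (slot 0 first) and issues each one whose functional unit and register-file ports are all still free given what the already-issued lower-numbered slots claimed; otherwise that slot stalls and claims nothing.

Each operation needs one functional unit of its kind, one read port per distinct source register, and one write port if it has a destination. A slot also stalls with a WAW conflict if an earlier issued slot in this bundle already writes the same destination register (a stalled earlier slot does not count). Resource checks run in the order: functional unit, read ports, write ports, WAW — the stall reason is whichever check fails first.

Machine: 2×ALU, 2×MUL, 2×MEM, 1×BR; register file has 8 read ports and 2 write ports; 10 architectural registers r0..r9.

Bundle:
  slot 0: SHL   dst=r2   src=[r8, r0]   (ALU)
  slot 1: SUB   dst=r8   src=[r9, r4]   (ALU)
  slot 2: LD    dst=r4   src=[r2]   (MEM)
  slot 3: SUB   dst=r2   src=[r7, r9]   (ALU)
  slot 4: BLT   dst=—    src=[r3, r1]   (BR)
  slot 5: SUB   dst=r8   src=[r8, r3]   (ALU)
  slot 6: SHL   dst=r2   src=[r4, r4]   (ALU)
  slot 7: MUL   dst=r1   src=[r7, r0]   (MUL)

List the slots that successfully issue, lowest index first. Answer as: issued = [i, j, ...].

issued = [0, 1, 4]

#0 ALU src=r8,r0 dispatched  <A:1 Mu:2 Ld:2 B:1 rd:6 wr:1>
#1 ALU src=r9,r4 dispatched  <A:0 Mu:2 Ld:2 B:1 rd:4 wr:0>
#2 MEM src=r2 held:WR_PORT  <A:0 Mu:2 Ld:2 B:1 rd:4 wr:0>
#3 ALU src=r7,r9 held:FU  <A:0 Mu:2 Ld:2 B:1 rd:4 wr:0>
#4 BR src=r3,r1 dispatched  <A:0 Mu:2 Ld:2 B:0 rd:2 wr:0>
#5 ALU src=r8,r3 held:FU  <A:0 Mu:2 Ld:2 B:0 rd:2 wr:0>
#6 ALU src=r4,r4 held:FU  <A:0 Mu:2 Ld:2 B:0 rd:2 wr:0>
#7 MUL src=r7,r0 held:WR_PORT  <A:0 Mu:2 Ld:2 B:0 rd:2 wr:0>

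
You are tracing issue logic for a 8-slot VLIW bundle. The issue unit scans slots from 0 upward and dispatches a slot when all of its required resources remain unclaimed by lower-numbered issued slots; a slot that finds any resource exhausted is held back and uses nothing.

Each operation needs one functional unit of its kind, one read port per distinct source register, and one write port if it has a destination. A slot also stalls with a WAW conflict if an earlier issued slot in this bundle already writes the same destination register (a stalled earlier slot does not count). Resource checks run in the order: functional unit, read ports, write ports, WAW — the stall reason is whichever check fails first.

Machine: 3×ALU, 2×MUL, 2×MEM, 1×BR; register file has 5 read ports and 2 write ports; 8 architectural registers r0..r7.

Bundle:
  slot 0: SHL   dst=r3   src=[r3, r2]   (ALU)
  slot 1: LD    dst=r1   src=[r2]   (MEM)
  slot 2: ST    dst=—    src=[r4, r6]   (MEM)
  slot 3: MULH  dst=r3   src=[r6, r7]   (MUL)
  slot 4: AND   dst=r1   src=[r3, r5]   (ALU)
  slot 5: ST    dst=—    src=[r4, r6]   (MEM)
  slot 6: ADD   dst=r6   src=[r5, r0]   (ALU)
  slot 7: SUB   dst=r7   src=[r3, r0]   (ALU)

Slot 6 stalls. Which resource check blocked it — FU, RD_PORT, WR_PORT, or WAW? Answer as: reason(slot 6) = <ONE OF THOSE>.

[0] ALU needs rd=2 wr=1: ok; after: ALU=2 MUL=2 MEM=2 BR=1, R=3, W=1
[1] MEM needs rd=1 wr=1: ok; after: ALU=2 MUL=2 MEM=1 BR=1, R=2, W=0
[2] MEM needs rd=2 wr=0: ok; after: ALU=2 MUL=2 MEM=0 BR=1, R=0, W=0
[3] MUL needs rd=2 wr=1: RD_PORT; after: ALU=2 MUL=2 MEM=0 BR=1, R=0, W=0
[4] ALU needs rd=2 wr=1: RD_PORT; after: ALU=2 MUL=2 MEM=0 BR=1, R=0, W=0
[5] MEM needs rd=2 wr=0: FU; after: ALU=2 MUL=2 MEM=0 BR=1, R=0, W=0
[6] ALU needs rd=2 wr=1: RD_PORT; after: ALU=2 MUL=2 MEM=0 BR=1, R=0, W=0
[7] ALU needs rd=2 wr=1: RD_PORT; after: ALU=2 MUL=2 MEM=0 BR=1, R=0, W=0

reason(slot 6) = RD_PORT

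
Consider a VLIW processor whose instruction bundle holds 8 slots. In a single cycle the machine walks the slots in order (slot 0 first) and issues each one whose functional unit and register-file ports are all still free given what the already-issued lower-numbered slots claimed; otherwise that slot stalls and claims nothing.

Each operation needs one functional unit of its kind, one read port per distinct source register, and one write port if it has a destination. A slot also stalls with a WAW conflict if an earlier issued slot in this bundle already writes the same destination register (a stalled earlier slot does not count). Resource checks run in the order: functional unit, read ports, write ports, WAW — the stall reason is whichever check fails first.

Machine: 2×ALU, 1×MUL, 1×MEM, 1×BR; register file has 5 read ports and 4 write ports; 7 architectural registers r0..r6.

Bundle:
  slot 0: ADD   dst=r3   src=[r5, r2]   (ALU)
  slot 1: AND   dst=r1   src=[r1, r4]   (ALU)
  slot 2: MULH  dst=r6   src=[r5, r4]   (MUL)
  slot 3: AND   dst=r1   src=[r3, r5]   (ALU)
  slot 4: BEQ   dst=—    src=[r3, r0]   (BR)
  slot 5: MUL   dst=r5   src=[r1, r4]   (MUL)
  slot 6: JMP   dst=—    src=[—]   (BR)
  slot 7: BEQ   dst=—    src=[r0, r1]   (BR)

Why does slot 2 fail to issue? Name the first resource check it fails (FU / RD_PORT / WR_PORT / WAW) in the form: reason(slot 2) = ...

  0. ALU→r3 ⇒ go  {1A/1Mu/1Ld/1B | 3r 3w}
  1. ALU→r1 ⇒ go  {0A/1Mu/1Ld/1B | 1r 2w}
  2. MUL→r6 ⇒ no(RD_PORT)  {0A/1Mu/1Ld/1B | 1r 2w}
  3. ALU→r1 ⇒ no(FU)  {0A/1Mu/1Ld/1B | 1r 2w}
  4. BR ⇒ no(RD_PORT)  {0A/1Mu/1Ld/1B | 1r 2w}
  5. MUL→r5 ⇒ no(RD_PORT)  {0A/1Mu/1Ld/1B | 1r 2w}
  6. BR ⇒ go  {0A/1Mu/1Ld/0B | 1r 2w}
  7. BR ⇒ no(FU)  {0A/1Mu/1Ld/0B | 1r 2w}

reason(slot 2) = RD_PORT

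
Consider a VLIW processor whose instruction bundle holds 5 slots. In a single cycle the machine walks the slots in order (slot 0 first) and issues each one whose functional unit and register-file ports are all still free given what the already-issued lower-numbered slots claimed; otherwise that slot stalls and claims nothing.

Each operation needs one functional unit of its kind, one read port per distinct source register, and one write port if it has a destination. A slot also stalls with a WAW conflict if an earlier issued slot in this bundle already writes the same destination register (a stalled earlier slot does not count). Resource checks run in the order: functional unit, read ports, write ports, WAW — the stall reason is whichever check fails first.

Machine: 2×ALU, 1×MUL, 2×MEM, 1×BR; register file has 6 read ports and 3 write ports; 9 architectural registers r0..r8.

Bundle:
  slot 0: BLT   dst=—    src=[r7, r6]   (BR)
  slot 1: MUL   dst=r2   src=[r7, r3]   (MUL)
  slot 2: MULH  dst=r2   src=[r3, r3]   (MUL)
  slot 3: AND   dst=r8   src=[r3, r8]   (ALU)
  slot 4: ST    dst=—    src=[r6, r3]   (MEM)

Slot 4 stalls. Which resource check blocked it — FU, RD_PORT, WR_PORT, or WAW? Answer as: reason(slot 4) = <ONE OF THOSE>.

#0 BR src=r7,r6 dispatched  <A:2 Mu:1 Ld:2 B:0 rd:4 wr:3>
#1 MUL src=r7,r3 dispatched  <A:2 Mu:0 Ld:2 B:0 rd:2 wr:2>
#2 MUL src=r3,r3 held:FU  <A:2 Mu:0 Ld:2 B:0 rd:2 wr:2>
#3 ALU src=r3,r8 dispatched  <A:1 Mu:0 Ld:2 B:0 rd:0 wr:1>
#4 MEM src=r6,r3 held:RD_PORT  <A:1 Mu:0 Ld:2 B:0 rd:0 wr:1>

reason(slot 4) = RD_PORT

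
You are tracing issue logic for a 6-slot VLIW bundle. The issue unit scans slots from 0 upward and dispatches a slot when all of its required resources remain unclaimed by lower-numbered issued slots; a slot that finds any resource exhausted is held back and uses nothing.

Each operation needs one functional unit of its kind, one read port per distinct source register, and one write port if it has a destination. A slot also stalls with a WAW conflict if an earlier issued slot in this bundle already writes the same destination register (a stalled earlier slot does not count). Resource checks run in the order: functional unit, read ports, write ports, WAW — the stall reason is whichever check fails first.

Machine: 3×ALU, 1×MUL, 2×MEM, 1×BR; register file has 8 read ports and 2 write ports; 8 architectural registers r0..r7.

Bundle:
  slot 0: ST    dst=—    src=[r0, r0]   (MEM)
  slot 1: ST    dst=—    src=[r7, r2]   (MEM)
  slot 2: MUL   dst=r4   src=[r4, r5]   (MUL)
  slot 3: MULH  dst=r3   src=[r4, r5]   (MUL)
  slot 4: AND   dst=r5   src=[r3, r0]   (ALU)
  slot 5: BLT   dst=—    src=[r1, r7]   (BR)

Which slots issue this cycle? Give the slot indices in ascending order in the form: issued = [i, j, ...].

issued = [0, 1, 2, 4]

slot 0 (MEM): ISSUE — free A3,Mu1,Ld1,B1 rp7 wp2
slot 1 (MEM): ISSUE — free A3,Mu1,Ld0,B1 rp5 wp2
slot 2 (MUL): ISSUE — free A3,Mu0,Ld0,B1 rp3 wp1
slot 3 (MUL): stall FU — free A3,Mu0,Ld0,B1 rp3 wp1
slot 4 (ALU): ISSUE — free A2,Mu0,Ld0,B1 rp1 wp0
slot 5 (BR): stall RD_PORT — free A2,Mu0,Ld0,B1 rp1 wp0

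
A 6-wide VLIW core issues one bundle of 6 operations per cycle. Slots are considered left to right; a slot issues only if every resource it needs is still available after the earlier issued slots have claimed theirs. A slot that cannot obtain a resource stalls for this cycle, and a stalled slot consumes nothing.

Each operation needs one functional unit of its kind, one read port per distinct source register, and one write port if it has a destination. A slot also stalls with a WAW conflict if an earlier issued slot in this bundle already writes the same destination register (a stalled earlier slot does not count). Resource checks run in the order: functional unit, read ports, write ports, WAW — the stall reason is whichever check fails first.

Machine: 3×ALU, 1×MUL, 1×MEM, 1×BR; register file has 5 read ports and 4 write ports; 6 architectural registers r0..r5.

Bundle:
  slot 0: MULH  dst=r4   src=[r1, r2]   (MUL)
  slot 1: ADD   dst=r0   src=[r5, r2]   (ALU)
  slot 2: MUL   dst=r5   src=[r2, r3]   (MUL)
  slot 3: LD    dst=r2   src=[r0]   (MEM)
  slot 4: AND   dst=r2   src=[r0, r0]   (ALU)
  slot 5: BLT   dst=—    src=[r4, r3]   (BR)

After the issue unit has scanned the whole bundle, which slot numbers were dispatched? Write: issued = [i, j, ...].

slot 0 (MUL): ISSUE — free A3,Mu0,Ld1,B1 rp3 wp3
slot 1 (ALU): ISSUE — free A2,Mu0,Ld1,B1 rp1 wp2
slot 2 (MUL): stall FU — free A2,Mu0,Ld1,B1 rp1 wp2
slot 3 (MEM): ISSUE — free A2,Mu0,Ld0,B1 rp0 wp1
slot 4 (ALU): stall RD_PORT — free A2,Mu0,Ld0,B1 rp0 wp1
slot 5 (BR): stall RD_PORT — free A2,Mu0,Ld0,B1 rp0 wp1

issued = [0, 1, 3]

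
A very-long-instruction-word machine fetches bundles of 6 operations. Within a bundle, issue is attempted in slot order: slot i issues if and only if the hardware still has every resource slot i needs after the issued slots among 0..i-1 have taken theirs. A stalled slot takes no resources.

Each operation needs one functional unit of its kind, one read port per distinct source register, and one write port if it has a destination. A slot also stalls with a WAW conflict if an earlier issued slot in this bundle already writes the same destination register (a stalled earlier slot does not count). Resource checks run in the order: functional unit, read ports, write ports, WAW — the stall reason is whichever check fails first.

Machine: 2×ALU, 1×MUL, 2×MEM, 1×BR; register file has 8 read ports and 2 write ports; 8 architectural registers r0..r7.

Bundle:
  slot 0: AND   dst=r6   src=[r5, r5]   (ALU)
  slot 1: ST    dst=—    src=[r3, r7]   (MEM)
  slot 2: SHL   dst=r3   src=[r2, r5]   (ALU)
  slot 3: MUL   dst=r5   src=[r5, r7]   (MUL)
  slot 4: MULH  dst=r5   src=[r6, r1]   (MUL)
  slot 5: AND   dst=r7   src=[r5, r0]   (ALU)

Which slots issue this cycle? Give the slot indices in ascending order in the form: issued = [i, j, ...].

  0. ALU→r6 ⇒ go  {1A/1Mu/2Ld/1B | 7r 1w}
  1. MEM ⇒ go  {1A/1Mu/1Ld/1B | 5r 1w}
  2. ALU→r3 ⇒ go  {0A/1Mu/1Ld/1B | 3r 0w}
  3. MUL→r5 ⇒ no(WR_PORT)  {0A/1Mu/1Ld/1B | 3r 0w}
  4. MUL→r5 ⇒ no(WR_PORT)  {0A/1Mu/1Ld/1B | 3r 0w}
  5. ALU→r7 ⇒ no(FU)  {0A/1Mu/1Ld/1B | 3r 0w}

issued = [0, 1, 2]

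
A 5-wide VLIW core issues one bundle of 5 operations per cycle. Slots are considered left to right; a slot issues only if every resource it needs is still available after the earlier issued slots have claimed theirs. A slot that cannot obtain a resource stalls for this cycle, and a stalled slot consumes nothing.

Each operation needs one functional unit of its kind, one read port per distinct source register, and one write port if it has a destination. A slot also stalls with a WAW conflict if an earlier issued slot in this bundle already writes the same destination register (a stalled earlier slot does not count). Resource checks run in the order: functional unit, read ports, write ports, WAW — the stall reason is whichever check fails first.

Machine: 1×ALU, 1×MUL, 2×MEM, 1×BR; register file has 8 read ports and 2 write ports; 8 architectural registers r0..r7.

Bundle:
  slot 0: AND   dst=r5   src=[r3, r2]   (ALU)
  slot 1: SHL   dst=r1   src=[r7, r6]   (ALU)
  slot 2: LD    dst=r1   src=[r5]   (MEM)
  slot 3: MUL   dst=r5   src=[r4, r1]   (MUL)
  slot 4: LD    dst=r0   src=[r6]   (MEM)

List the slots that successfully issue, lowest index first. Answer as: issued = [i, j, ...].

  0. ALU→r5 ⇒ go  {0A/1Mu/2Ld/1B | 6r 1w}
  1. ALU→r1 ⇒ no(FU)  {0A/1Mu/2Ld/1B | 6r 1w}
  2. MEM→r1 ⇒ go  {0A/1Mu/1Ld/1B | 5r 0w}
  3. MUL→r5 ⇒ no(WR_PORT)  {0A/1Mu/1Ld/1B | 5r 0w}
  4. MEM→r0 ⇒ no(WR_PORT)  {0A/1Mu/1Ld/1B | 5r 0w}

issued = [0, 2]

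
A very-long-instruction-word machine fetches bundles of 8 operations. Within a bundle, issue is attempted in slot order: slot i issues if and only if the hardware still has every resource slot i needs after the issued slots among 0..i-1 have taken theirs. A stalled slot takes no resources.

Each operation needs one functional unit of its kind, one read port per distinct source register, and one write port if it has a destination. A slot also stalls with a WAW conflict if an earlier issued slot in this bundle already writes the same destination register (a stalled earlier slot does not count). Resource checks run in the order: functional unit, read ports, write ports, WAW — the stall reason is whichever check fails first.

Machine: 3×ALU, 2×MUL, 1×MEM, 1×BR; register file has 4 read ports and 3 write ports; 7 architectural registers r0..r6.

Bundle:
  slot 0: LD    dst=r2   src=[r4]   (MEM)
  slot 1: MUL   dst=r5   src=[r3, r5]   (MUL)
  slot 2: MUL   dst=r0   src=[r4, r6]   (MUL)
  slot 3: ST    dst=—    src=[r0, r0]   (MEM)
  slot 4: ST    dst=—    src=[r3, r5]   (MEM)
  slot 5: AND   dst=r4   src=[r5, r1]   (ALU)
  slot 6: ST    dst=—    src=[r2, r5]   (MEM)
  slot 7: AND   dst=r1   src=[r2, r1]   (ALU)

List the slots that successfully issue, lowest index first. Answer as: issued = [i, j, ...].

issued = [0, 1]

slot 0 (MEM): ISSUE — free A3,Mu2,Ld0,B1 rp3 wp2
slot 1 (MUL): ISSUE — free A3,Mu1,Ld0,B1 rp1 wp1
slot 2 (MUL): stall RD_PORT — free A3,Mu1,Ld0,B1 rp1 wp1
slot 3 (MEM): stall FU — free A3,Mu1,Ld0,B1 rp1 wp1
slot 4 (MEM): stall FU — free A3,Mu1,Ld0,B1 rp1 wp1
slot 5 (ALU): stall RD_PORT — free A3,Mu1,Ld0,B1 rp1 wp1
slot 6 (MEM): stall FU — free A3,Mu1,Ld0,B1 rp1 wp1
slot 7 (ALU): stall RD_PORT — free A3,Mu1,Ld0,B1 rp1 wp1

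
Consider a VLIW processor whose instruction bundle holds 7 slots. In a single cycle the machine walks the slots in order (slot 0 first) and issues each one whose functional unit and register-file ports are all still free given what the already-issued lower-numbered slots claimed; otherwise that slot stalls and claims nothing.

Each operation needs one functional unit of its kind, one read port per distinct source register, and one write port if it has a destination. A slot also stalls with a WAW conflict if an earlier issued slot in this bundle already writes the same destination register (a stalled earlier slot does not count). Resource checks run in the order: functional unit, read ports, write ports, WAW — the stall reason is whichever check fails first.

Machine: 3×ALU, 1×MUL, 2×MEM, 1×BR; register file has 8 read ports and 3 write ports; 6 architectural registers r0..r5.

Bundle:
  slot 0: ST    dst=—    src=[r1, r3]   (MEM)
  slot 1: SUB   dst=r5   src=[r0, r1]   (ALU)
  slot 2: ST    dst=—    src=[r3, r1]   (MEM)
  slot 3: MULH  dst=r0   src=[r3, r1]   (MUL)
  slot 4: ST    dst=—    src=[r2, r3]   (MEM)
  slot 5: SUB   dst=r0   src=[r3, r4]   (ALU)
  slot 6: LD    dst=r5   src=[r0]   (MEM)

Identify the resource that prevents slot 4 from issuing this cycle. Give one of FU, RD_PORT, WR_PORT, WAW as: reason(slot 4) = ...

reason(slot 4) = FU

slot 0 (MEM): ISSUE — free A3,Mu1,Ld1,B1 rp6 wp3
slot 1 (ALU): ISSUE — free A2,Mu1,Ld1,B1 rp4 wp2
slot 2 (MEM): ISSUE — free A2,Mu1,Ld0,B1 rp2 wp2
slot 3 (MUL): ISSUE — free A2,Mu0,Ld0,B1 rp0 wp1
slot 4 (MEM): stall FU — free A2,Mu0,Ld0,B1 rp0 wp1
slot 5 (ALU): stall RD_PORT — free A2,Mu0,Ld0,B1 rp0 wp1
slot 6 (MEM): stall FU — free A2,Mu0,Ld0,B1 rp0 wp1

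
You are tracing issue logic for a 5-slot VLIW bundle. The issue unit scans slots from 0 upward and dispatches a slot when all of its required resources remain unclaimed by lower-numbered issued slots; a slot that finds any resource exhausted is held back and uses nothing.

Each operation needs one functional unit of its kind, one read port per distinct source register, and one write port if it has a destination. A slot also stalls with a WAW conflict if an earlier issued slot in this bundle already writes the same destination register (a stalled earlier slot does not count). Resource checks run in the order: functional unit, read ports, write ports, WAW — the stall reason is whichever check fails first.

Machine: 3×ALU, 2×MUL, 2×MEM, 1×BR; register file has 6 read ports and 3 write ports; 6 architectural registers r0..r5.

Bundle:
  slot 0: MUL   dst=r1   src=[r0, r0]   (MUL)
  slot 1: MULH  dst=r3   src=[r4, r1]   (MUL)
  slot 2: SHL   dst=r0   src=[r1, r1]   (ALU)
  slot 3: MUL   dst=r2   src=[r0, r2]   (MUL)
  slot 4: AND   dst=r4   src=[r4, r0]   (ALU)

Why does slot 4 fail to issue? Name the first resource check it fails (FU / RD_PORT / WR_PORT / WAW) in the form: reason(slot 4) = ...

[0] MUL needs rd=1 wr=1: ok; after: ALU=3 MUL=1 MEM=2 BR=1, R=5, W=2
[1] MUL needs rd=2 wr=1: ok; after: ALU=3 MUL=0 MEM=2 BR=1, R=3, W=1
[2] ALU needs rd=1 wr=1: ok; after: ALU=2 MUL=0 MEM=2 BR=1, R=2, W=0
[3] MUL needs rd=2 wr=1: FU; after: ALU=2 MUL=0 MEM=2 BR=1, R=2, W=0
[4] ALU needs rd=2 wr=1: WR_PORT; after: ALU=2 MUL=0 MEM=2 BR=1, R=2, W=0

reason(slot 4) = WR_PORT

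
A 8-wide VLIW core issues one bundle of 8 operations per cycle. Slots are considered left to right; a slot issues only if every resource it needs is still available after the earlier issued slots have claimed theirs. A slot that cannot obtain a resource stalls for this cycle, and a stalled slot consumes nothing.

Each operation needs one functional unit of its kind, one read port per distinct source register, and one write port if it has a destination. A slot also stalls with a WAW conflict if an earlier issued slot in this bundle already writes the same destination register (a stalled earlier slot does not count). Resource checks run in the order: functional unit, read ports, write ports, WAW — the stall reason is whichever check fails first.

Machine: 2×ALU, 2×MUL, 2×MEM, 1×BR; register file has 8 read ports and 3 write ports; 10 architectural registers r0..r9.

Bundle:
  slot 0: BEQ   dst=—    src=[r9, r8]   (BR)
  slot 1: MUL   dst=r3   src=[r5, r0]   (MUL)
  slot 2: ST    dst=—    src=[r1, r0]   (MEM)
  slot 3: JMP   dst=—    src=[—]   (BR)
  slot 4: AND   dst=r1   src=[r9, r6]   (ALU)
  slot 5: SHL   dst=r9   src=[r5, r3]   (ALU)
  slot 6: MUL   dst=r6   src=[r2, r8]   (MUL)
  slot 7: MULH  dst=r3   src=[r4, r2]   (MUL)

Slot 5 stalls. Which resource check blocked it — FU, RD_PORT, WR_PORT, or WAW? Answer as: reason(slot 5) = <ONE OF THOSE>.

(0) want 1×BR +2rd +0wr — yes → AL2|MU2|ME2|BR0|rd6|wr3
(1) want 1×MUL +2rd +1wr — yes → AL2|MU1|ME2|BR0|rd4|wr2
(2) want 1×MEM +2rd +0wr — yes → AL2|MU1|ME1|BR0|rd2|wr2
(3) want 1×BR +0rd +0wr — FU → AL2|MU1|ME1|BR0|rd2|wr2
(4) want 1×ALU +2rd +1wr — yes → AL1|MU1|ME1|BR0|rd0|wr1
(5) want 1×ALU +2rd +1wr — RD_PORT → AL1|MU1|ME1|BR0|rd0|wr1
(6) want 1×MUL +2rd +1wr — RD_PORT → AL1|MU1|ME1|BR0|rd0|wr1
(7) want 1×MUL +2rd +1wr — RD_PORT → AL1|MU1|ME1|BR0|rd0|wr1

reason(slot 5) = RD_PORT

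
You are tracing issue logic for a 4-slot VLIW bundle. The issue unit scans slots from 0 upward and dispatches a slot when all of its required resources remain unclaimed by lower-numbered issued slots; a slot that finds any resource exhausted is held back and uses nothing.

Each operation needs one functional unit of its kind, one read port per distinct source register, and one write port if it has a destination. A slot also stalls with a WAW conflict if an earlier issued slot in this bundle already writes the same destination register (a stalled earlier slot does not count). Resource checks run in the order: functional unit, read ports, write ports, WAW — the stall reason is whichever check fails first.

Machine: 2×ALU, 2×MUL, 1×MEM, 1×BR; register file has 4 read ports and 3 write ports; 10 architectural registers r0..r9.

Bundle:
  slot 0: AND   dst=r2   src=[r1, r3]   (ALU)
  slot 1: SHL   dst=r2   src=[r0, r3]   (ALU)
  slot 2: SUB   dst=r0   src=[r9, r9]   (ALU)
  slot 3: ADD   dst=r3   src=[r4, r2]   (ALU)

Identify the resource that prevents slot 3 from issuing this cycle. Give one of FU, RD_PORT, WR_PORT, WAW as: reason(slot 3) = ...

(0) want 1×ALU +2rd +1wr — yes → AL1|MU2|ME1|BR1|rd2|wr2
(1) want 1×ALU +2rd +1wr — WAW → AL1|MU2|ME1|BR1|rd2|wr2
(2) want 1×ALU +1rd +1wr — yes → AL0|MU2|ME1|BR1|rd1|wr1
(3) want 1×ALU +2rd +1wr — FU → AL0|MU2|ME1|BR1|rd1|wr1

reason(slot 3) = FU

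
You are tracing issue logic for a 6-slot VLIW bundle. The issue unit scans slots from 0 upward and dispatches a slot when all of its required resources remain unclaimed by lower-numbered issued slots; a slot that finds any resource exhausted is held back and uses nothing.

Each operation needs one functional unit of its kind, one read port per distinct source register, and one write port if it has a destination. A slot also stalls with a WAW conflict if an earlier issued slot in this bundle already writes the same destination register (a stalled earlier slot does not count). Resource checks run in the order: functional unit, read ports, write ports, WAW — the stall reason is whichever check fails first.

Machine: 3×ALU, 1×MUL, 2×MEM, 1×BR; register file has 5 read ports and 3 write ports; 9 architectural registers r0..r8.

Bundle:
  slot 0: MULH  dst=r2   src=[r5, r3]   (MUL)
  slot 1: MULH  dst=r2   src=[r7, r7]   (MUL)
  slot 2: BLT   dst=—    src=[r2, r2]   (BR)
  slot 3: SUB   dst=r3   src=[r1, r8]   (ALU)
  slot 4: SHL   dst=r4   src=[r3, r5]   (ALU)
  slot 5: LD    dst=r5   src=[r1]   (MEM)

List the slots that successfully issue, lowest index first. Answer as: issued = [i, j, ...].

issued = [0, 2, 3]

(0) want 1×MUL +2rd +1wr — yes → AL3|MU0|ME2|BR1|rd3|wr2
(1) want 1×MUL +1rd +1wr — FU → AL3|MU0|ME2|BR1|rd3|wr2
(2) want 1×BR +1rd +0wr — yes → AL3|MU0|ME2|BR0|rd2|wr2
(3) want 1×ALU +2rd +1wr — yes → AL2|MU0|ME2|BR0|rd0|wr1
(4) want 1×ALU +2rd +1wr — RD_PORT → AL2|MU0|ME2|BR0|rd0|wr1
(5) want 1×MEM +1rd +1wr — RD_PORT → AL2|MU0|ME2|BR0|rd0|wr1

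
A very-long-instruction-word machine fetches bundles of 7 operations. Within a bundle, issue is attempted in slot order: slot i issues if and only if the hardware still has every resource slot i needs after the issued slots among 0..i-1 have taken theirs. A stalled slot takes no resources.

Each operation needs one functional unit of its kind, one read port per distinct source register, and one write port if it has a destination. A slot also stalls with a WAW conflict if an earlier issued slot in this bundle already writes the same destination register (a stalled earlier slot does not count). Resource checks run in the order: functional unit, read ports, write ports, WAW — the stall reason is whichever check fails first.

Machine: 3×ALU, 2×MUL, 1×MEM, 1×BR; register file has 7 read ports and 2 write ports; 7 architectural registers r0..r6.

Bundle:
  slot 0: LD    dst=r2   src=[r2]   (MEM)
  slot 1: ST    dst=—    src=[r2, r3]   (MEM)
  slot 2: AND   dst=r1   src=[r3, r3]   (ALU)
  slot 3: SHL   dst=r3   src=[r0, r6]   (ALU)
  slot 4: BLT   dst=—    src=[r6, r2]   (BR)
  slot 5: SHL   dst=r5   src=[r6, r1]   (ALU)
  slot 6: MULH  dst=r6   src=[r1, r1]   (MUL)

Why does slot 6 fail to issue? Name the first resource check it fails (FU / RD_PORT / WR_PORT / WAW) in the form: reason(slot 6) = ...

reason(slot 6) = WR_PORT

  0. MEM→r2 ⇒ go  {3A/2Mu/0Ld/1B | 6r 1w}
  1. MEM ⇒ no(FU)  {3A/2Mu/0Ld/1B | 6r 1w}
  2. ALU→r1 ⇒ go  {2A/2Mu/0Ld/1B | 5r 0w}
  3. ALU→r3 ⇒ no(WR_PORT)  {2A/2Mu/0Ld/1B | 5r 0w}
  4. BR ⇒ go  {2A/2Mu/0Ld/0B | 3r 0w}
  5. ALU→r5 ⇒ no(WR_PORT)  {2A/2Mu/0Ld/0B | 3r 0w}
  6. MUL→r6 ⇒ no(WR_PORT)  {2A/2Mu/0Ld/0B | 3r 0w}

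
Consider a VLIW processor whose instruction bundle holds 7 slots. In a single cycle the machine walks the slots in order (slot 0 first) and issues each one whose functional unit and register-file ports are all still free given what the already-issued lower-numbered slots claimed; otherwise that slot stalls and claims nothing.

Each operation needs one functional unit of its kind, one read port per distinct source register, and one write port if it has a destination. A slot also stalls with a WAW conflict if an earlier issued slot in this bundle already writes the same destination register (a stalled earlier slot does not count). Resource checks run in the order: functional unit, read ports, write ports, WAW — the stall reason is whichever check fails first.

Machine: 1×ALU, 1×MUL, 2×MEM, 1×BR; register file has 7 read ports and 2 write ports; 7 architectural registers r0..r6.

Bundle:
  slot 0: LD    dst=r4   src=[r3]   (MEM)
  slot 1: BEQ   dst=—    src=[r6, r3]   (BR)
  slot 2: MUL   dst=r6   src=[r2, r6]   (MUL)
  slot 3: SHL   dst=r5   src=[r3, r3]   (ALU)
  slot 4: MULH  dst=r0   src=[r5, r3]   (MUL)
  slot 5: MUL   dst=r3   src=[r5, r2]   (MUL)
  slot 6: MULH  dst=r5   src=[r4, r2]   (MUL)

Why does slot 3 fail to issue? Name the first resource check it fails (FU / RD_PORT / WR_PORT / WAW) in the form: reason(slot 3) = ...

(0) want 1×MEM +1rd +1wr — yes → AL1|MU1|ME1|BR1|rd6|wr1
(1) want 1×BR +2rd +0wr — yes → AL1|MU1|ME1|BR0|rd4|wr1
(2) want 1×MUL +2rd +1wr — yes → AL1|MU0|ME1|BR0|rd2|wr0
(3) want 1×ALU +1rd +1wr — WR_PORT → AL1|MU0|ME1|BR0|rd2|wr0
(4) want 1×MUL +2rd +1wr — FU → AL1|MU0|ME1|BR0|rd2|wr0
(5) want 1×MUL +2rd +1wr — FU → AL1|MU0|ME1|BR0|rd2|wr0
(6) want 1×MUL +2rd +1wr — FU → AL1|MU0|ME1|BR0|rd2|wr0

reason(slot 3) = WR_PORT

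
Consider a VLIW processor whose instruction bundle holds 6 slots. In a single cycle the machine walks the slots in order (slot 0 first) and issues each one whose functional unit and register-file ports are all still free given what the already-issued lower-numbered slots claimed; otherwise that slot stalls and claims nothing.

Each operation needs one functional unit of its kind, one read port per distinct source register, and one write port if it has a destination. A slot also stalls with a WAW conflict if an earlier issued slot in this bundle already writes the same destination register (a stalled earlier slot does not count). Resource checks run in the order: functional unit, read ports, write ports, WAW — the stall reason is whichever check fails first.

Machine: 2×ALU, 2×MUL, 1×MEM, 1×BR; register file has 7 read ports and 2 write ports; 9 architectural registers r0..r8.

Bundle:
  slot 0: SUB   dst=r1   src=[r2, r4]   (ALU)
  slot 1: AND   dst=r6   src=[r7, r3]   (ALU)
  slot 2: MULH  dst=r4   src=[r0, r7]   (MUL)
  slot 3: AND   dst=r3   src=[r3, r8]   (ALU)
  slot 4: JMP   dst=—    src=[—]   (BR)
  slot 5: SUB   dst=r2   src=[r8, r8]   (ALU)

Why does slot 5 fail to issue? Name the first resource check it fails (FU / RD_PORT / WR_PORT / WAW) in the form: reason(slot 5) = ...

reason(slot 5) = FU

  0. ALU→r1 ⇒ go  {1A/2Mu/1Ld/1B | 5r 1w}
  1. ALU→r6 ⇒ go  {0A/2Mu/1Ld/1B | 3r 0w}
  2. MUL→r4 ⇒ no(WR_PORT)  {0A/2Mu/1Ld/1B | 3r 0w}
  3. ALU→r3 ⇒ no(FU)  {0A/2Mu/1Ld/1B | 3r 0w}
  4. BR ⇒ go  {0A/2Mu/1Ld/0B | 3r 0w}
  5. ALU→r2 ⇒ no(FU)  {0A/2Mu/1Ld/0B | 3r 0w}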